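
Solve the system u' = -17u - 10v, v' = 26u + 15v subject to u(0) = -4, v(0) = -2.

u(t) = 42e^(-t)sin(2t) - 4e^(-t)cos(2t), v(t) = -68e^(-t)sin(2t) - 2e^(-t)cos(2t)

Coefficient matrix A = [[-17, -10], [26, 15]].
Characteristic polynomial det(A - λI) = λ^2 + 2λ + 5 = 0.
Eigenvalues λ = -1 ± 2i (complex conjugate pair).
For λ=-1+2i: an eigenvector is (-2,3) - i(1,-2) = (-2 - i, 3 + 2i).
A real fundamental pair from Re and Im of e^((-1+2i)t)v: X_1 = e^(-t)(cos(2t)·(-2,3) + sin(2t)·(1,-2)), X_2 = e^(-t)(sin(2t)·(-2,3) - cos(2t)·(1,-2)).
General solution: C_1X_1 + C_2X_2.
Applying u(0)=-4, v(0)=-2 gives C_1=10, C_2=-16.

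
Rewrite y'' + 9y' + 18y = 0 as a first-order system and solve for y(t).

y(t) = c_1e^(-6t) + c_2e^(-3t)

Let x_1 = y, x_2 = y'. Then x_1' = x_2 and x_2' = -18x_1 - 9x_2.
A = [[0,1],[-18,-9]]; det(A-λI) = λ^2 + 9λ + 18.
Eigenvalues λ = -6, -3 with eigenvectors (1,-6), (1,-3).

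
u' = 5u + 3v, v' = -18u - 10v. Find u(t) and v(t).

u(t) = -K_1e^(-4t) - K_2e^(-t), v(t) = 3K_1e^(-4t) + 2K_2e^(-t)

Coefficient matrix A = [[5, 3], [-18, -10]].
Characteristic polynomial det(A - λI) = λ^2 + 5λ + 4 = 0.
Eigenvalues λ = -4, -1.
For λ=-4: (A-λI) row 1 is [9, 3], so an eigenvector is (-1, 3).
For λ=-1: (A-λI) row 1 is [6, 3], so an eigenvector is (-1, 2).
General solution: K_1e^(-4t)(-1,3) + K_2e^(-t)(-1,2).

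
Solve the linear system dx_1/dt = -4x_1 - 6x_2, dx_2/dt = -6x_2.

Coefficient matrix A = [[-4, -6], [0, -6]].
Characteristic polynomial det(A - λI) = λ^2 + 10λ + 24 = 0.
Eigenvalues λ = -4, -6.
For λ=-4: (A-λI) row 1 is [0, -6], so an eigenvector is (-1, 0).
For λ=-6: (A-λI) row 1 is [2, -6], so an eigenvector is (3, 1).
General solution: c_1e^(-4t)(-1,0) + c_2e^(-6t)(3,1).

x_1(t) = -c_1e^(-4t) + 3c_2e^(-6t), x_2(t) = c_2e^(-6t)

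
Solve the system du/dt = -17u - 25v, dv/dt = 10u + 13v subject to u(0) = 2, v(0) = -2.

Coefficient matrix A = [[-17, -25], [10, 13]].
Characteristic polynomial det(A - λI) = λ^2 + 4λ + 29 = 0.
Eigenvalues λ = -2 ± 5i (complex conjugate pair).
For λ=-2+5i: an eigenvector is (-2,1) - i(1,-1) = (-2 - i, 1 + i).
A real fundamental pair from Re and Im of e^((-2+5i)t)v: X_1 = e^(-2t)(cos(5t)·(-2,1) + sin(5t)·(1,-1)), X_2 = e^(-2t)(sin(5t)·(-2,1) - cos(5t)·(1,-1)).
General solution: c_1X_1 + c_2X_2.
Applying u(0)=2, v(0)=-2 gives c_1=0, c_2=-2.

u(t) = 4e^(-2t)sin(5t) + 2e^(-2t)cos(5t), v(t) = -2e^(-2t)sin(5t) - 2e^(-2t)cos(5t)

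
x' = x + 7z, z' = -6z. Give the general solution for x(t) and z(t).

x(t) = -K_1e^(t) + K_2e^(-6t), z(t) = -K_2e^(-6t)

Coefficient matrix A = [[1, 7], [0, -6]].
Characteristic polynomial det(A - λI) = λ^2 + 5λ - 6 = 0.
Eigenvalues λ = 1, -6.
For λ=1: (A-λI) row 1 is [0, 7], so an eigenvector is (-1, 0).
For λ=-6: (A-λI) row 1 is [7, 7], so an eigenvector is (1, -1).
General solution: K_1e^(t)(-1,0) + K_2e^(-6t)(1,-1).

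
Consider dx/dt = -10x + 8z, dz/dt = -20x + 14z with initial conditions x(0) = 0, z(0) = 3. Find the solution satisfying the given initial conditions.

x(t) = 6e^(2t)sin(4t), z(t) = 9e^(2t)sin(4t) + 3e^(2t)cos(4t)

Coefficient matrix A = [[-10, 8], [-20, 14]].
Characteristic polynomial det(A - λI) = λ^2 - 4λ + 20 = 0.
Eigenvalues λ = 2 ± 4i (complex conjugate pair).
For λ=2+4i: an eigenvector is (-1,-2) - i(-1,-1) = (-1 + i, -2 + i).
A real fundamental pair from Re and Im of e^((2+4i)t)v: X_1 = e^(2t)(cos(4t)·(-1,-2) + sin(4t)·(-1,-1)), X_2 = e^(2t)(sin(4t)·(-1,-2) - cos(4t)·(-1,-1)).
General solution: C_1X_1 + C_2X_2.
Applying x(0)=0, z(0)=3 gives C_1=-3, C_2=-3.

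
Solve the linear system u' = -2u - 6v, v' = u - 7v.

Coefficient matrix A = [[-2, -6], [1, -7]].
Characteristic polynomial det(A - λI) = λ^2 + 9λ + 20 = 0.
Eigenvalues λ = -5, -4.
For λ=-5: (A-λI) row 1 is [3, -6], so an eigenvector is (2, 1).
For λ=-4: (A-λI) row 1 is [2, -6], so an eigenvector is (-3, -1).
General solution: K_1e^(-5t)(2,1) + K_2e^(-4t)(-3,-1).

u(t) = 2K_1e^(-5t) - 3K_2e^(-4t), v(t) = K_1e^(-5t) - K_2e^(-4t)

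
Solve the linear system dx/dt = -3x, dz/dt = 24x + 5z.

Coefficient matrix A = [[-3, 0], [24, 5]].
Characteristic polynomial det(A - λI) = λ^2 - 2λ - 15 = 0.
Eigenvalues λ = -3, 5.
For λ=-3: (A-λI) row 2 is [24, 8], so an eigenvector is (1, -3).
For λ=5: (A-λI) row 1 is [-8, 0], so an eigenvector is (0, 1).
General solution: c_1e^(-3t)(1,-3) + c_2e^(5t)(0,1).

x(t) = c_1e^(-3t), z(t) = -3c_1e^(-3t) + c_2e^(5t)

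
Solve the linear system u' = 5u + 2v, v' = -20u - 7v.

u(t) = -C_1e^(-t)sin(2t) + C_2e^(-t)cos(2t), v(t) = 3C_1e^(-t)sin(2t) - C_1e^(-t)cos(2t) - C_2e^(-t)sin(2t) - 3C_2e^(-t)cos(2t)

Coefficient matrix A = [[5, 2], [-20, -7]].
Characteristic polynomial det(A - λI) = λ^2 + 2λ + 5 = 0.
Eigenvalues λ = -1 ± 2i (complex conjugate pair).
For λ=-1+2i: an eigenvector is (0,-1) - i(-1,3) = (0 + i, -1 - 3i).
A real fundamental pair from Re and Im of e^((-1+2i)t)v: X_1 = e^(-t)(cos(2t)·(0,-1) + sin(2t)·(-1,3)), X_2 = e^(-t)(sin(2t)·(0,-1) - cos(2t)·(-1,3)).
General solution: C_1X_1 + C_2X_2.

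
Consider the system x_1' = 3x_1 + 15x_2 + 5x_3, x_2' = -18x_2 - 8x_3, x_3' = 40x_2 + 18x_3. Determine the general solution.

Coefficient matrix A = [[3, 15, 5], [0, -18, -8], [0, 40, 18]].
det(A - λI) = 0 gives eigenvalues λ = 3, -2, 2.
For λ=3: eigenvector (-1,0,0).
For λ=-2: eigenvector (-1,1,-2).
For λ=2: eigenvector (5,-2,5).
General solution: C_1e^(3t)(-1,0,0) + C_2e^(-2t)(-1,1,-2) + C_3e^(2t)(5,-2,5).

x_1(t) = -C_1e^(3t) - C_2e^(-2t) + 5C_3e^(2t), x_2(t) = C_2e^(-2t) - 2C_3e^(2t), x_3(t) = -2C_2e^(-2t) + 5C_3e^(2t)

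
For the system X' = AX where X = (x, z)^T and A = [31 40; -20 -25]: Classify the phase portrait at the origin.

A = [[31,40],[-20,-25]]; det(A-λI) = λ^2 - 6λ + 25.
λ = 3 ± 4i: positive real part.

unstable spiral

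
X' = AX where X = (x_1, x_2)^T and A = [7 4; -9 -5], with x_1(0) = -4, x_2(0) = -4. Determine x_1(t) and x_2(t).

x_1(t) = -40te^(t) - 4e^(t), x_2(t) = 60te^(t) - 4e^(t)

Coefficient matrix A = [[7, 4], [-9, -5]].
Characteristic polynomial det(A - λI) = λ^2 - 2λ + 1 = 0.
Single eigenvalue λ = 1 with algebraic multiplicity 2.
Eigenvector v = (2,-3); generalized eigenvector w with (A-λI)w=v is (1,-1).
General solution: e^(t)[C_1·v + C_2·(t·v + w)].
Applying x_1(0)=-4, x_2(0)=-4 gives C_1=8, C_2=-20.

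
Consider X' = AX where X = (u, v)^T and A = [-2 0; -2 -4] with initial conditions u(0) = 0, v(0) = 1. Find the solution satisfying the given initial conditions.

u(t) = 0, v(t) = e^(-4t)

Coefficient matrix A = [[-2, 0], [-2, -4]].
Characteristic polynomial det(A - λI) = λ^2 + 6λ + 8 = 0.
Eigenvalues λ = -2, -4.
For λ=-2: (A-λI) row 2 is [-2, -2], so an eigenvector is (-1, 1).
For λ=-4: (A-λI) row 1 is [2, 0], so an eigenvector is (0, -1).
General solution: K_1e^(-2t)(-1,1) + K_2e^(-4t)(0,-1).
Applying u(0)=0, v(0)=1 gives K_1=0, K_2=-1.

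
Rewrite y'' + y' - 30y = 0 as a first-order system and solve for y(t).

Let x_1 = y, x_2 = y'. Then x_1' = x_2 and x_2' = 30x_1 - x_2.
A = [[0,1],[30,-1]]; det(A-λI) = λ^2 + λ - 30.
Eigenvalues λ = -6, 5 with eigenvectors (1,-6), (1,5).

y(t) = c_1e^(-6t) + c_2e^(5t)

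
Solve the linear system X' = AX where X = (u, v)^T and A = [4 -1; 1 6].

Coefficient matrix A = [[4, -1], [1, 6]].
Characteristic polynomial det(A - λI) = λ^2 - 10λ + 25 = 0.
Single eigenvalue λ = 5 with algebraic multiplicity 2.
Eigenvector v = (-1,1); generalized eigenvector w with (A-λI)w=v is (2,-1).
General solution: e^(5t)[c_1·v + c_2·(t·v + w)].

u(t) = -c_1e^(5t) - c_2te^(5t) + 2c_2e^(5t), v(t) = c_1e^(5t) + c_2te^(5t) - c_2e^(5t)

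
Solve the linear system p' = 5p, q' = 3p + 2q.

Coefficient matrix A = [[5, 0], [3, 2]].
Characteristic polynomial det(A - λI) = λ^2 - 7λ + 10 = 0.
Eigenvalues λ = 5, 2.
For λ=5: (A-λI) row 2 is [3, -3], so an eigenvector is (1, 1).
For λ=2: (A-λI) row 1 is [3, 0], so an eigenvector is (0, -1).
General solution: K_1e^(5t)(1,1) + K_2e^(2t)(0,-1).

p(t) = K_1e^(5t), q(t) = K_1e^(5t) - K_2e^(2t)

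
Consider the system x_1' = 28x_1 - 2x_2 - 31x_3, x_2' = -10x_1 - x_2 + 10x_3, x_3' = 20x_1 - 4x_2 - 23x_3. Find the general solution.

Coefficient matrix A = [[28, -2, -31], [-10, -1, 10], [20, -4, -23]].
det(A - λI) = 0 gives eigenvalues λ = 3, 4, -3.
For λ=3: eigenvector (-12,5,-10).
For λ=4: eigenvector (5,-2,4).
For λ=-3: eigenvector (1,0,1).
General solution: C_1e^(3t)(-12,5,-10) + C_2e^(4t)(5,-2,4) + C_3e^(-3t)(1,0,1).

x_1(t) = -12C_1e^(3t) + 5C_2e^(4t) + C_3e^(-3t), x_2(t) = 5C_1e^(3t) - 2C_2e^(4t), x_3(t) = -10C_1e^(3t) + 4C_2e^(4t) + C_3e^(-3t)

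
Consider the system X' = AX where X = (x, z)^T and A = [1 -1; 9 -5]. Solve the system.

Coefficient matrix A = [[1, -1], [9, -5]].
Characteristic polynomial det(A - λI) = λ^2 + 4λ + 4 = 0.
Single eigenvalue λ = -2 with algebraic multiplicity 2.
Eigenvector v = (-1,-3); generalized eigenvector w with (A-λI)w=v is (-1,-2).
General solution: e^(-2t)[K_1·v + K_2·(t·v + w)].

x(t) = -K_1e^(-2t) - K_2te^(-2t) - K_2e^(-2t), z(t) = -3K_1e^(-2t) - 3K_2te^(-2t) - 2K_2e^(-2t)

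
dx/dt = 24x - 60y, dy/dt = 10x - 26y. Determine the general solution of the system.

Coefficient matrix A = [[24, -60], [10, -26]].
Characteristic polynomial det(A - λI) = λ^2 + 2λ - 24 = 0.
Eigenvalues λ = -6, 4.
For λ=-6: (A-λI) row 1 is [30, -60], so an eigenvector is (-2, -1).
For λ=4: (A-λI) row 1 is [20, -60], so an eigenvector is (3, 1).
General solution: K_1e^(-6t)(-2,-1) + K_2e^(4t)(3,1).

x(t) = -2K_1e^(-6t) + 3K_2e^(4t), y(t) = -K_1e^(-6t) + K_2e^(4t)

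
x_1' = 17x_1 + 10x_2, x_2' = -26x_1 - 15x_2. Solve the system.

x_1(t) = -2c_1e^(t)sin(2t) + c_1e^(t)cos(2t) + c_2e^(t)sin(2t) + 2c_2e^(t)cos(2t), x_2(t) = 3c_1e^(t)sin(2t) - 2c_1e^(t)cos(2t) - 2c_2e^(t)sin(2t) - 3c_2e^(t)cos(2t)

Coefficient matrix A = [[17, 10], [-26, -15]].
Characteristic polynomial det(A - λI) = λ^2 - 2λ + 5 = 0.
Eigenvalues λ = 1 ± 2i (complex conjugate pair).
For λ=1+2i: an eigenvector is (1,-2) - i(-2,3) = (1 + 2i, -2 - 3i).
A real fundamental pair from Re and Im of e^((1+2i)t)v: X_1 = e^(t)(cos(2t)·(1,-2) + sin(2t)·(-2,3)), X_2 = e^(t)(sin(2t)·(1,-2) - cos(2t)·(-2,3)).
General solution: c_1X_1 + c_2X_2.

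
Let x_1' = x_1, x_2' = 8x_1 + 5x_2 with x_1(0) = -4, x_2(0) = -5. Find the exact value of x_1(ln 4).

A = [[1,0],[8,5]]; eigenvalues λ = 1, 5.
Eigenvectors: (-1,2) for λ=1, (0,1) for λ=5.
From the initial condition, c_1 = 4, c_2 = -13.
x_1(ln 4) = (4)(4^1)(-1) + (-13)(4^5)(0) = -16.

-16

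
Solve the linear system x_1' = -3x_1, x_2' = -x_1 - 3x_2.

x_1(t) = -K_2e^(-3t), x_2(t) = K_1e^(-3t) + K_2te^(-3t) - K_2e^(-3t)

Coefficient matrix A = [[-3, 0], [-1, -3]].
Characteristic polynomial det(A - λI) = λ^2 + 6λ + 9 = 0.
Single eigenvalue λ = -3 with algebraic multiplicity 2.
Eigenvector v = (0,1); generalized eigenvector w with (A-λI)w=v is (-1,-1).
General solution: e^(-3t)[K_1·v + K_2·(t·v + w)].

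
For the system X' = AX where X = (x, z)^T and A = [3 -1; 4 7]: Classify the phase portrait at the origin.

A = [[3,-1],[4,7]]; det(A-λI) = λ^2 - 10λ + 25.
repeated λ = 5 with a single eigenvector.

unstable improper node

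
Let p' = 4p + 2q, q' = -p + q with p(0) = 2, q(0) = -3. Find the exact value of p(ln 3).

-18

A = [[4,2],[-1,1]]; eigenvalues λ = 2, 3.
Eigenvectors: (1,-1) for λ=2, (-2,1) for λ=3.
From the initial condition, c_1 = 4, c_2 = 1.
p(ln 3) = (4)(3^2)(1) + (1)(3^3)(-2) = -18.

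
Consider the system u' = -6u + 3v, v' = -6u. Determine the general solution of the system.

u(t) = c_1e^(-3t)cos(3t) + c_2e^(-3t)sin(3t), v(t) = -c_1e^(-3t)sin(3t) + c_1e^(-3t)cos(3t) + c_2e^(-3t)sin(3t) + c_2e^(-3t)cos(3t)

Coefficient matrix A = [[-6, 3], [-6, 0]].
Characteristic polynomial det(A - λI) = λ^2 + 6λ + 18 = 0.
Eigenvalues λ = -3 ± 3i (complex conjugate pair).
For λ=-3+3i: an eigenvector is (1,1) - i(0,-1) = (1, 1 + i).
A real fundamental pair from Re and Im of e^((-3+3i)t)v: X_1 = e^(-3t)(cos(3t)·(1,1) + sin(3t)·(0,-1)), X_2 = e^(-3t)(sin(3t)·(1,1) - cos(3t)·(0,-1)).
General solution: c_1X_1 + c_2X_2.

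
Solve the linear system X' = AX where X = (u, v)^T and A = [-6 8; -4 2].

u(t) = -c_1e^(-2t)sin(4t) + c_1e^(-2t)cos(4t) + c_2e^(-2t)sin(4t) + c_2e^(-2t)cos(4t), v(t) = -c_1e^(-2t)sin(4t) + c_2e^(-2t)cos(4t)

Coefficient matrix A = [[-6, 8], [-4, 2]].
Characteristic polynomial det(A - λI) = λ^2 + 4λ + 20 = 0.
Eigenvalues λ = -2 ± 4i (complex conjugate pair).
For λ=-2+4i: an eigenvector is (1,0) - i(-1,-1) = (1 + i, 0 + i).
A real fundamental pair from Re and Im of e^((-2+4i)t)v: X_1 = e^(-2t)(cos(4t)·(1,0) + sin(4t)·(-1,-1)), X_2 = e^(-2t)(sin(4t)·(1,0) - cos(4t)·(-1,-1)).
General solution: c_1X_1 + c_2X_2.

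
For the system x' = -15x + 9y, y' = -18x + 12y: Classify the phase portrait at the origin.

A = [[-15,9],[-18,12]]; det(A-λI) = λ^2 + 3λ - 18.
λ = -6, 3: opposite signs.

saddle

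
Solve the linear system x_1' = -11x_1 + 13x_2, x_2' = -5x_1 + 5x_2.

x_1(t) = -3K_1e^(-3t)sin(t) + 2K_1e^(-3t)cos(t) + 2K_2e^(-3t)sin(t) + 3K_2e^(-3t)cos(t), x_2(t) = -2K_1e^(-3t)sin(t) + K_1e^(-3t)cos(t) + K_2e^(-3t)sin(t) + 2K_2e^(-3t)cos(t)

Coefficient matrix A = [[-11, 13], [-5, 5]].
Characteristic polynomial det(A - λI) = λ^2 + 6λ + 10 = 0.
Eigenvalues λ = -3 ± i (complex conjugate pair).
For λ=-3+i: an eigenvector is (2,1) - i(-3,-2) = (2 + 3i, 1 + 2i).
A real fundamental pair from Re and Im of e^((-3+i)t)v: X_1 = e^(-3t)(cos(t)·(2,1) + sin(t)·(-3,-2)), X_2 = e^(-3t)(sin(t)·(2,1) - cos(t)·(-3,-2)).
General solution: K_1X_1 + K_2X_2.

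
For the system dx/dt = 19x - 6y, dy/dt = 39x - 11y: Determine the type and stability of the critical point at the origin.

A = [[19,-6],[39,-11]]; det(A-λI) = λ^2 - 8λ + 25.
λ = 4 ± 3i: positive real part.

unstable spiral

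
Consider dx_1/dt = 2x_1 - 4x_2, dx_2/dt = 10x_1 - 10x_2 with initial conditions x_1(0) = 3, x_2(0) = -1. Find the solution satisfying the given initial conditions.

Coefficient matrix A = [[2, -4], [10, -10]].
Characteristic polynomial det(A - λI) = λ^2 + 8λ + 20 = 0.
Eigenvalues λ = -4 ± 2i (complex conjugate pair).
For λ=-4+2i: an eigenvector is (1,1) - i(1,2) = (1 - i, 1 - 2i).
A real fundamental pair from Re and Im of e^((-4+2i)t)v: X_1 = e^(-4t)(cos(2t)·(1,1) + sin(2t)·(1,2)), X_2 = e^(-4t)(sin(2t)·(1,1) - cos(2t)·(1,2)).
General solution: c_1X_1 + c_2X_2.
Applying x_1(0)=3, x_2(0)=-1 gives c_1=7, c_2=4.

x_1(t) = 11e^(-4t)sin(2t) + 3e^(-4t)cos(2t), x_2(t) = 18e^(-4t)sin(2t) - e^(-4t)cos(2t)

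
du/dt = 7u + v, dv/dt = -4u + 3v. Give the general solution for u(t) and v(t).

u(t) = C_1e^(5t) + C_2te^(5t), v(t) = -2C_1e^(5t) - 2C_2te^(5t) + C_2e^(5t)

Coefficient matrix A = [[7, 1], [-4, 3]].
Characteristic polynomial det(A - λI) = λ^2 - 10λ + 25 = 0.
Single eigenvalue λ = 5 with algebraic multiplicity 2.
Eigenvector v = (1,-2); generalized eigenvector w with (A-λI)w=v is (0,1).
General solution: e^(5t)[C_1·v + C_2·(t·v + w)].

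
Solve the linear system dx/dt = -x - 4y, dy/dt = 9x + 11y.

Coefficient matrix A = [[-1, -4], [9, 11]].
Characteristic polynomial det(A - λI) = λ^2 - 10λ + 25 = 0.
Single eigenvalue λ = 5 with algebraic multiplicity 2.
Eigenvector v = (2,-3); generalized eigenvector w with (A-λI)w=v is (1,-2).
General solution: e^(5t)[K_1·v + K_2·(t·v + w)].

x(t) = 2K_1e^(5t) + 2K_2te^(5t) + K_2e^(5t), y(t) = -3K_1e^(5t) - 3K_2te^(5t) - 2K_2e^(5t)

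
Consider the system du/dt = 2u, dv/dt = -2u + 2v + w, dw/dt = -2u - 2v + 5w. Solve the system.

u(t) = c_3e^(2t), v(t) = c_1e^(4t) + c_2e^(3t) + 2c_3e^(2t), w(t) = 2c_1e^(4t) + c_2e^(3t) + 2c_3e^(2t)

Coefficient matrix A = [[2, 0, 0], [-2, 2, 1], [-2, -2, 5]].
det(A - λI) = 0 gives eigenvalues λ = 4, 3, 2.
For λ=4: eigenvector (0,1,2).
For λ=3: eigenvector (0,1,1).
For λ=2: eigenvector (1,2,2).
General solution: c_1e^(4t)(0,1,2) + c_2e^(3t)(0,1,1) + c_3e^(2t)(1,2,2).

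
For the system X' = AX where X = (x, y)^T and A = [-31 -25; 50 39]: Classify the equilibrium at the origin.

unstable spiral

A = [[-31,-25],[50,39]]; det(A-λI) = λ^2 - 8λ + 41.
λ = 4 ± 5i: positive real part.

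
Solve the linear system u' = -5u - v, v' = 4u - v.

Coefficient matrix A = [[-5, -1], [4, -1]].
Characteristic polynomial det(A - λI) = λ^2 + 6λ + 9 = 0.
Single eigenvalue λ = -3 with algebraic multiplicity 2.
Eigenvector v = (1,-2); generalized eigenvector w with (A-λI)w=v is (0,-1).
General solution: e^(-3t)[K_1·v + K_2·(t·v + w)].

u(t) = K_1e^(-3t) + K_2te^(-3t), v(t) = -2K_1e^(-3t) - 2K_2te^(-3t) - K_2e^(-3t)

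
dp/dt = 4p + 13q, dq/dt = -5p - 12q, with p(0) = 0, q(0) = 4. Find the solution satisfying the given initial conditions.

p(t) = 52e^(-4t)sin(t), q(t) = -32e^(-4t)sin(t) + 4e^(-4t)cos(t)

Coefficient matrix A = [[4, 13], [-5, -12]].
Characteristic polynomial det(A - λI) = λ^2 + 8λ + 17 = 0.
Eigenvalues λ = -4 ± i (complex conjugate pair).
For λ=-4+i: an eigenvector is (-2,1) - i(-3,2) = (-2 + 3i, 1 - 2i).
A real fundamental pair from Re and Im of e^((-4+i)t)v: X_1 = e^(-4t)(cos(t)·(-2,1) + sin(t)·(-3,2)), X_2 = e^(-4t)(sin(t)·(-2,1) - cos(t)·(-3,2)).
General solution: c_1X_1 + c_2X_2.
Applying p(0)=0, q(0)=4 gives c_1=-12, c_2=-8.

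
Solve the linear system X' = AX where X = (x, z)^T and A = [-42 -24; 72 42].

Coefficient matrix A = [[-42, -24], [72, 42]].
Characteristic polynomial det(A - λI) = λ^2 - 36 = 0.
Eigenvalues λ = 6, -6.
For λ=6: (A-λI) row 1 is [-48, -24], so an eigenvector is (-1, 2).
For λ=-6: (A-λI) row 1 is [-36, -24], so an eigenvector is (2, -3).
General solution: c_1e^(6t)(-1,2) + c_2e^(-6t)(2,-3).

x(t) = -c_1e^(6t) + 2c_2e^(-6t), z(t) = 2c_1e^(6t) - 3c_2e^(-6t)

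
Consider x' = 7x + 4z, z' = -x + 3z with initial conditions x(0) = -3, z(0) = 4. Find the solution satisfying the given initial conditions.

Coefficient matrix A = [[7, 4], [-1, 3]].
Characteristic polynomial det(A - λI) = λ^2 - 10λ + 25 = 0.
Single eigenvalue λ = 5 with algebraic multiplicity 2.
Eigenvector v = (-2,1); generalized eigenvector w with (A-λI)w=v is (-1,0).
General solution: e^(5t)[c_1·v + c_2·(t·v + w)].
Applying x(0)=-3, z(0)=4 gives c_1=4, c_2=-5.

x(t) = 10te^(5t) - 3e^(5t), z(t) = -5te^(5t) + 4e^(5t)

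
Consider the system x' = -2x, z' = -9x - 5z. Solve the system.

Coefficient matrix A = [[-2, 0], [-9, -5]].
Characteristic polynomial det(A - λI) = λ^2 + 7λ + 10 = 0.
Eigenvalues λ = -5, -2.
For λ=-5: (A-λI) row 1 is [3, 0], so an eigenvector is (0, 1).
For λ=-2: (A-λI) row 2 is [-9, -3], so an eigenvector is (-1, 3).
General solution: K_1e^(-5t)(0,1) + K_2e^(-2t)(-1,3).

x(t) = -K_2e^(-2t), z(t) = K_1e^(-5t) + 3K_2e^(-2t)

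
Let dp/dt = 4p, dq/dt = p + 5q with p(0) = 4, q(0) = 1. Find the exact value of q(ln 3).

891

A = [[4,0],[1,5]]; eigenvalues λ = 5, 4.
Eigenvectors: (0,-1) for λ=5, (1,-1) for λ=4.
From the initial condition, c_1 = -5, c_2 = 4.
q(ln 3) = (-5)(3^5)(-1) + (4)(3^4)(-1) = 891.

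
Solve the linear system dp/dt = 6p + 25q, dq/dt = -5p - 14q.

p(t) = C_1e^(-4t)sin(5t) - 2C_1e^(-4t)cos(5t) - 2C_2e^(-4t)sin(5t) - C_2e^(-4t)cos(5t), q(t) = C_1e^(-4t)cos(5t) + C_2e^(-4t)sin(5t)

Coefficient matrix A = [[6, 25], [-5, -14]].
Characteristic polynomial det(A - λI) = λ^2 + 8λ + 41 = 0.
Eigenvalues λ = -4 ± 5i (complex conjugate pair).
For λ=-4+5i: an eigenvector is (-2,1) - i(1,0) = (-2 - i, 1).
A real fundamental pair from Re and Im of e^((-4+5i)t)v: X_1 = e^(-4t)(cos(5t)·(-2,1) + sin(5t)·(1,0)), X_2 = e^(-4t)(sin(5t)·(-2,1) - cos(5t)·(1,0)).
General solution: C_1X_1 + C_2X_2.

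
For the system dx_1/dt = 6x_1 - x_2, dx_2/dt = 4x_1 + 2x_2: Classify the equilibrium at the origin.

unstable improper node

A = [[6,-1],[4,2]]; det(A-λI) = λ^2 - 8λ + 16.
repeated λ = 4 with a single eigenvector.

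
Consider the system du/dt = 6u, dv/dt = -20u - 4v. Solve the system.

Coefficient matrix A = [[6, 0], [-20, -4]].
Characteristic polynomial det(A - λI) = λ^2 - 2λ - 24 = 0.
Eigenvalues λ = 6, -4.
For λ=6: (A-λI) row 2 is [-20, -10], so an eigenvector is (1, -2).
For λ=-4: (A-λI) row 1 is [10, 0], so an eigenvector is (0, -1).
General solution: C_1e^(6t)(1,-2) + C_2e^(-4t)(0,-1).

u(t) = C_1e^(6t), v(t) = -2C_1e^(6t) - C_2e^(-4t)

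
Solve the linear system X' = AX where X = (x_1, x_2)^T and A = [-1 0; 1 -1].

x_1(t) = -C_2e^(-t), x_2(t) = -C_1e^(-t) - C_2te^(-t) + 3C_2e^(-t)

Coefficient matrix A = [[-1, 0], [1, -1]].
Characteristic polynomial det(A - λI) = λ^2 + 2λ + 1 = 0.
Single eigenvalue λ = -1 with algebraic multiplicity 2.
Eigenvector v = (0,-1); generalized eigenvector w with (A-λI)w=v is (-1,3).
General solution: e^(-t)[C_1·v + C_2·(t·v + w)].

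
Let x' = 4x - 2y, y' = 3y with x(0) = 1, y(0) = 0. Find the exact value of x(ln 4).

256

A = [[4,-2],[0,3]]; eigenvalues λ = 4, 3.
Eigenvectors: (-1,0) for λ=4, (2,1) for λ=3.
From the initial condition, c_1 = -1, c_2 = 0.
x(ln 4) = (-1)(4^4)(-1) + (0)(4^3)(2) = 256.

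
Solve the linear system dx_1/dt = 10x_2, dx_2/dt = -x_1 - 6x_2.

x_1(t) = -3c_1e^(-3t)sin(t) - c_1e^(-3t)cos(t) - c_2e^(-3t)sin(t) + 3c_2e^(-3t)cos(t), x_2(t) = c_1e^(-3t)sin(t) - c_2e^(-3t)cos(t)

Coefficient matrix A = [[0, 10], [-1, -6]].
Characteristic polynomial det(A - λI) = λ^2 + 6λ + 10 = 0.
Eigenvalues λ = -3 ± i (complex conjugate pair).
For λ=-3+i: an eigenvector is (-1,0) - i(-3,1) = (-1 + 3i, 0 - i).
A real fundamental pair from Re and Im of e^((-3+i)t)v: X_1 = e^(-3t)(cos(t)·(-1,0) + sin(t)·(-3,1)), X_2 = e^(-3t)(sin(t)·(-1,0) - cos(t)·(-3,1)).
General solution: c_1X_1 + c_2X_2.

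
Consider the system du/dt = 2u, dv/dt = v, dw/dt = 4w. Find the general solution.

Coefficient matrix A = [[2, 0, 0], [0, 1, 0], [0, 0, 4]].
det(A - λI) = 0 gives eigenvalues λ = 1, 2, 4.
For λ=1: eigenvector (0,-1,0).
For λ=2: eigenvector (1,0,0).
For λ=4: eigenvector (0,0,1).
General solution: c_1e^(t)(0,-1,0) + c_2e^(2t)(1,0,0) + c_3e^(4t)(0,0,1).

u(t) = c_2e^(2t), v(t) = -c_1e^(t), w(t) = c_3e^(4t)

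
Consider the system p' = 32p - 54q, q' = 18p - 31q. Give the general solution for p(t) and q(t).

Coefficient matrix A = [[32, -54], [18, -31]].
Characteristic polynomial det(A - λI) = λ^2 - λ - 20 = 0.
Eigenvalues λ = 5, -4.
For λ=5: (A-λI) row 1 is [27, -54], so an eigenvector is (-2, -1).
For λ=-4: (A-λI) row 1 is [36, -54], so an eigenvector is (-3, -2).
General solution: C_1e^(5t)(-2,-1) + C_2e^(-4t)(-3,-2).

p(t) = -2C_1e^(5t) - 3C_2e^(-4t), q(t) = -C_1e^(5t) - 2C_2e^(-4t)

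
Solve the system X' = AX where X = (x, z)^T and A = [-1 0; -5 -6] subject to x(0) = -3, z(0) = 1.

Coefficient matrix A = [[-1, 0], [-5, -6]].
Characteristic polynomial det(A - λI) = λ^2 + 7λ + 6 = 0.
Eigenvalues λ = -1, -6.
For λ=-1: (A-λI) row 2 is [-5, -5], so an eigenvector is (1, -1).
For λ=-6: (A-λI) row 1 is [5, 0], so an eigenvector is (0, 1).
General solution: c_1e^(-t)(1,-1) + c_2e^(-6t)(0,1).
Applying x(0)=-3, z(0)=1 gives c_1=-3, c_2=-2.

x(t) = -3e^(-t), z(t) = 3e^(-t) - 2e^(-6t)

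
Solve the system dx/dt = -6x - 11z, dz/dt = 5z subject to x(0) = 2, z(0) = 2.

x(t) = -2e^(5t) + 4e^(-6t), z(t) = 2e^(5t)

Coefficient matrix A = [[-6, -11], [0, 5]].
Characteristic polynomial det(A - λI) = λ^2 + λ - 30 = 0.
Eigenvalues λ = 5, -6.
For λ=5: (A-λI) row 1 is [-11, -11], so an eigenvector is (-1, 1).
For λ=-6: (A-λI) row 1 is [0, -11], so an eigenvector is (-1, 0).
General solution: C_1e^(5t)(-1,1) + C_2e^(-6t)(-1,0).
Applying x(0)=2, z(0)=2 gives C_1=2, C_2=-4.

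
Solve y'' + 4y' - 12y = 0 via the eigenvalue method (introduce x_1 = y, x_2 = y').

y(t) = c_1e^(2t) + c_2e^(-6t)

Let x_1 = y, x_2 = y'. Then x_1' = x_2 and x_2' = 12x_1 - 4x_2.
A = [[0,1],[12,-4]]; det(A-λI) = λ^2 + 4λ - 12.
Eigenvalues λ = 2, -6 with eigenvectors (1,2), (1,-6).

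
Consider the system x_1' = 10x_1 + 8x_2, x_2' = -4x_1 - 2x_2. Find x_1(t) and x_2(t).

x_1(t) = -2C_1e^(6t) - C_2e^(2t), x_2(t) = C_1e^(6t) + C_2e^(2t)

Coefficient matrix A = [[10, 8], [-4, -2]].
Characteristic polynomial det(A - λI) = λ^2 - 8λ + 12 = 0.
Eigenvalues λ = 6, 2.
For λ=6: (A-λI) row 1 is [4, 8], so an eigenvector is (-2, 1).
For λ=2: (A-λI) row 1 is [8, 8], so an eigenvector is (-1, 1).
General solution: C_1e^(6t)(-2,1) + C_2e^(2t)(-1,1).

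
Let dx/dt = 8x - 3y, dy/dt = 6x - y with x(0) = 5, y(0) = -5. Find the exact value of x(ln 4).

A = [[8,-3],[6,-1]]; eigenvalues λ = 5, 2.
Eigenvectors: (-1,-1) for λ=5, (-1,-2) for λ=2.
From the initial condition, c_1 = -15, c_2 = 10.
x(ln 4) = (-15)(4^5)(-1) + (10)(4^2)(-1) = 15200.

15200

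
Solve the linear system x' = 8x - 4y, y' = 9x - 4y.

Coefficient matrix A = [[8, -4], [9, -4]].
Characteristic polynomial det(A - λI) = λ^2 - 4λ + 4 = 0.
Single eigenvalue λ = 2 with algebraic multiplicity 2.
Eigenvector v = (2,3); generalized eigenvector w with (A-λI)w=v is (1,1).
General solution: e^(2t)[K_1·v + K_2·(t·v + w)].

x(t) = 2K_1e^(2t) + 2K_2te^(2t) + K_2e^(2t), y(t) = 3K_1e^(2t) + 3K_2te^(2t) + K_2e^(2t)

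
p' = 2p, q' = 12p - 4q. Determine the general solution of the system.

Coefficient matrix A = [[2, 0], [12, -4]].
Characteristic polynomial det(A - λI) = λ^2 + 2λ - 8 = 0.
Eigenvalues λ = -4, 2.
For λ=-4: (A-λI) row 1 is [6, 0], so an eigenvector is (0, -1).
For λ=2: (A-λI) row 2 is [12, -6], so an eigenvector is (1, 2).
General solution: K_1e^(-4t)(0,-1) + K_2e^(2t)(1,2).

p(t) = K_2e^(2t), q(t) = -K_1e^(-4t) + 2K_2e^(2t)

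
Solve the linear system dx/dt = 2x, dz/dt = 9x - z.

Coefficient matrix A = [[2, 0], [9, -1]].
Characteristic polynomial det(A - λI) = λ^2 - λ - 2 = 0.
Eigenvalues λ = -1, 2.
For λ=-1: (A-λI) row 1 is [3, 0], so an eigenvector is (0, -1).
For λ=2: (A-λI) row 2 is [9, -3], so an eigenvector is (-1, -3).
General solution: K_1e^(-t)(0,-1) + K_2e^(2t)(-1,-3).

x(t) = -K_2e^(2t), z(t) = -K_1e^(-t) - 3K_2e^(2t)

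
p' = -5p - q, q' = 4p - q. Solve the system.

p(t) = C_1e^(-3t) + C_2te^(-3t) - 2C_2e^(-3t), q(t) = -2C_1e^(-3t) - 2C_2te^(-3t) + 3C_2e^(-3t)

Coefficient matrix A = [[-5, -1], [4, -1]].
Characteristic polynomial det(A - λI) = λ^2 + 6λ + 9 = 0.
Single eigenvalue λ = -3 with algebraic multiplicity 2.
Eigenvector v = (1,-2); generalized eigenvector w with (A-λI)w=v is (-2,3).
General solution: e^(-3t)[C_1·v + C_2·(t·v + w)].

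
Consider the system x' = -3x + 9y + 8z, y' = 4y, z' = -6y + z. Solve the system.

Coefficient matrix A = [[-3, 9, 8], [0, 4, 0], [0, -6, 1]].
det(A - λI) = 0 gives eigenvalues λ = -3, 1, 4.
For λ=-3: eigenvector (1,0,0).
For λ=1: eigenvector (2,0,1).
For λ=4: eigenvector (-1,1,-2).
General solution: c_1e^(-3t)(1,0,0) + c_2e^(t)(2,0,1) + c_3e^(4t)(-1,1,-2).

x(t) = c_1e^(-3t) + 2c_2e^(t) - c_3e^(4t), y(t) = c_3e^(4t), z(t) = c_2e^(t) - 2c_3e^(4t)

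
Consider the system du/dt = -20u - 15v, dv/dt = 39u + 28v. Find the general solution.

Coefficient matrix A = [[-20, -15], [39, 28]].
Characteristic polynomial det(A - λI) = λ^2 - 8λ + 25 = 0.
Eigenvalues λ = 4 ± 3i (complex conjugate pair).
For λ=4+3i: an eigenvector is (-2,3) - i(1,-2) = (-2 - i, 3 + 2i).
A real fundamental pair from Re and Im of e^((4+3i)t)v: X_1 = e^(4t)(cos(3t)·(-2,3) + sin(3t)·(1,-2)), X_2 = e^(4t)(sin(3t)·(-2,3) - cos(3t)·(1,-2)).
General solution: C_1X_1 + C_2X_2.

u(t) = C_1e^(4t)sin(3t) - 2C_1e^(4t)cos(3t) - 2C_2e^(4t)sin(3t) - C_2e^(4t)cos(3t), v(t) = -2C_1e^(4t)sin(3t) + 3C_1e^(4t)cos(3t) + 3C_2e^(4t)sin(3t) + 2C_2e^(4t)cos(3t)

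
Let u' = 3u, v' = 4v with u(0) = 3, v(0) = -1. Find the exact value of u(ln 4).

192

A = [[3,0],[0,4]]; eigenvalues λ = 4, 3.
Eigenvectors: (0,1) for λ=4, (-1,0) for λ=3.
From the initial condition, c_1 = -1, c_2 = -3.
u(ln 4) = (-1)(4^4)(0) + (-3)(4^3)(-1) = 192.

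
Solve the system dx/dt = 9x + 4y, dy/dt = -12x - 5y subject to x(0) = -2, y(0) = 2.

x(t) = -4e^(3t) + 2e^(t), y(t) = 6e^(3t) - 4e^(t)

Coefficient matrix A = [[9, 4], [-12, -5]].
Characteristic polynomial det(A - λI) = λ^2 - 4λ + 3 = 0.
Eigenvalues λ = 1, 3.
For λ=1: (A-λI) row 1 is [8, 4], so an eigenvector is (-1, 2).
For λ=3: (A-λI) row 1 is [6, 4], so an eigenvector is (-2, 3).
General solution: c_1e^(t)(-1,2) + c_2e^(3t)(-2,3).
Applying x(0)=-2, y(0)=2 gives c_1=-2, c_2=2.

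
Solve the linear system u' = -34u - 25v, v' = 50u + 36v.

u(t) = -2K_1e^(t)sin(5t) + K_1e^(t)cos(5t) + K_2e^(t)sin(5t) + 2K_2e^(t)cos(5t), v(t) = 3K_1e^(t)sin(5t) - K_1e^(t)cos(5t) - K_2e^(t)sin(5t) - 3K_2e^(t)cos(5t)

Coefficient matrix A = [[-34, -25], [50, 36]].
Characteristic polynomial det(A - λI) = λ^2 - 2λ + 26 = 0.
Eigenvalues λ = 1 ± 5i (complex conjugate pair).
For λ=1+5i: an eigenvector is (1,-1) - i(-2,3) = (1 + 2i, -1 - 3i).
A real fundamental pair from Re and Im of e^((1+5i)t)v: X_1 = e^(t)(cos(5t)·(1,-1) + sin(5t)·(-2,3)), X_2 = e^(t)(sin(5t)·(1,-1) - cos(5t)·(-2,3)).
General solution: K_1X_1 + K_2X_2.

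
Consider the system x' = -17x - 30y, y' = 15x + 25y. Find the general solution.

Coefficient matrix A = [[-17, -30], [15, 25]].
Characteristic polynomial det(A - λI) = λ^2 - 8λ + 25 = 0.
Eigenvalues λ = 4 ± 3i (complex conjugate pair).
For λ=4+3i: an eigenvector is (-1,1) - i(-3,2) = (-1 + 3i, 1 - 2i).
A real fundamental pair from Re and Im of e^((4+3i)t)v: X_1 = e^(4t)(cos(3t)·(-1,1) + sin(3t)·(-3,2)), X_2 = e^(4t)(sin(3t)·(-1,1) - cos(3t)·(-3,2)).
General solution: c_1X_1 + c_2X_2.

x(t) = -3c_1e^(4t)sin(3t) - c_1e^(4t)cos(3t) - c_2e^(4t)sin(3t) + 3c_2e^(4t)cos(3t), y(t) = 2c_1e^(4t)sin(3t) + c_1e^(4t)cos(3t) + c_2e^(4t)sin(3t) - 2c_2e^(4t)cos(3t)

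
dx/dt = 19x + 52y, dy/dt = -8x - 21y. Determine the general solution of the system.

Coefficient matrix A = [[19, 52], [-8, -21]].
Characteristic polynomial det(A - λI) = λ^2 + 2λ + 17 = 0.
Eigenvalues λ = -1 ± 4i (complex conjugate pair).
For λ=-1+4i: an eigenvector is (3,-1) - i(2,-1) = (3 - 2i, -1 + i).
A real fundamental pair from Re and Im of e^((-1+4i)t)v: X_1 = e^(-t)(cos(4t)·(3,-1) + sin(4t)·(2,-1)), X_2 = e^(-t)(sin(4t)·(3,-1) - cos(4t)·(2,-1)).
General solution: K_1X_1 + K_2X_2.

x(t) = 2K_1e^(-t)sin(4t) + 3K_1e^(-t)cos(4t) + 3K_2e^(-t)sin(4t) - 2K_2e^(-t)cos(4t), y(t) = -K_1e^(-t)sin(4t) - K_1e^(-t)cos(4t) - K_2e^(-t)sin(4t) + K_2e^(-t)cos(4t)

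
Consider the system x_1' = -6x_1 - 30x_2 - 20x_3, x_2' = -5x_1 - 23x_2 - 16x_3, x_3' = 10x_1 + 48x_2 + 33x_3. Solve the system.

x_1(t) = -2K_2e^(-t) + K_3e^(4t), x_2(t) = 2K_1e^(t) - K_2e^(-t) + K_3e^(4t), x_3(t) = -3K_1e^(t) + 2K_2e^(-t) - 2K_3e^(4t)

Coefficient matrix A = [[-6, -30, -20], [-5, -23, -16], [10, 48, 33]].
det(A - λI) = 0 gives eigenvalues λ = 1, -1, 4.
For λ=1: eigenvector (0,2,-3).
For λ=-1: eigenvector (-2,-1,2).
For λ=4: eigenvector (1,1,-2).
General solution: K_1e^(t)(0,2,-3) + K_2e^(-t)(-2,-1,2) + K_3e^(4t)(1,1,-2).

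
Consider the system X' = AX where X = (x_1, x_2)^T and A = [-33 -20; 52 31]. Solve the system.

x_1(t) = -2K_1e^(-t)sin(4t) - K_1e^(-t)cos(4t) - K_2e^(-t)sin(4t) + 2K_2e^(-t)cos(4t), x_2(t) = 3K_1e^(-t)sin(4t) + 2K_1e^(-t)cos(4t) + 2K_2e^(-t)sin(4t) - 3K_2e^(-t)cos(4t)

Coefficient matrix A = [[-33, -20], [52, 31]].
Characteristic polynomial det(A - λI) = λ^2 + 2λ + 17 = 0.
Eigenvalues λ = -1 ± 4i (complex conjugate pair).
For λ=-1+4i: an eigenvector is (-1,2) - i(-2,3) = (-1 + 2i, 2 - 3i).
A real fundamental pair from Re and Im of e^((-1+4i)t)v: X_1 = e^(-t)(cos(4t)·(-1,2) + sin(4t)·(-2,3)), X_2 = e^(-t)(sin(4t)·(-1,2) - cos(4t)·(-2,3)).
General solution: K_1X_1 + K_2X_2.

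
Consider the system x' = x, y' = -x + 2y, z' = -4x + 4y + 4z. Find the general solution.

x(t) = c_2e^(t), y(t) = c_1e^(2t) + c_2e^(t), z(t) = -2c_1e^(2t) + c_3e^(4t)

Coefficient matrix A = [[1, 0, 0], [-1, 2, 0], [-4, 4, 4]].
det(A - λI) = 0 gives eigenvalues λ = 2, 1, 4.
For λ=2: eigenvector (0,1,-2).
For λ=1: eigenvector (1,1,0).
For λ=4: eigenvector (0,0,1).
General solution: c_1e^(2t)(0,1,-2) + c_2e^(t)(1,1,0) + c_3e^(4t)(0,0,1).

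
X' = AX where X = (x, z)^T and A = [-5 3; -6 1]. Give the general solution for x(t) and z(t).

x(t) = -C_1e^(-2t)cos(3t) - C_2e^(-2t)sin(3t), z(t) = C_1e^(-2t)sin(3t) - C_1e^(-2t)cos(3t) - C_2e^(-2t)sin(3t) - C_2e^(-2t)cos(3t)

Coefficient matrix A = [[-5, 3], [-6, 1]].
Characteristic polynomial det(A - λI) = λ^2 + 4λ + 13 = 0.
Eigenvalues λ = -2 ± 3i (complex conjugate pair).
For λ=-2+3i: an eigenvector is (-1,-1) - i(0,1) = (-1, -1 - i).
A real fundamental pair from Re and Im of e^((-2+3i)t)v: X_1 = e^(-2t)(cos(3t)·(-1,-1) + sin(3t)·(0,1)), X_2 = e^(-2t)(sin(3t)·(-1,-1) - cos(3t)·(0,1)).
General solution: C_1X_1 + C_2X_2.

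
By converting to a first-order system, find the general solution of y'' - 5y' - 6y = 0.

y(t) = C_1e^(-t) + C_2e^(6t)

Let x_1 = y, x_2 = y'. Then x_1' = x_2 and x_2' = 6x_1 + 5x_2.
A = [[0,1],[6,5]]; det(A-λI) = λ^2 - 5λ - 6.
Eigenvalues λ = -1, 6 with eigenvectors (1,-1), (1,6).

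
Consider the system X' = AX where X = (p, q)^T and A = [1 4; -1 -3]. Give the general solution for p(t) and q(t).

p(t) = 2C_1e^(-t) + 2C_2te^(-t) - 3C_2e^(-t), q(t) = -C_1e^(-t) - C_2te^(-t) + 2C_2e^(-t)

Coefficient matrix A = [[1, 4], [-1, -3]].
Characteristic polynomial det(A - λI) = λ^2 + 2λ + 1 = 0.
Single eigenvalue λ = -1 with algebraic multiplicity 2.
Eigenvector v = (2,-1); generalized eigenvector w with (A-λI)w=v is (-3,2).
General solution: e^(-t)[C_1·v + C_2·(t·v + w)].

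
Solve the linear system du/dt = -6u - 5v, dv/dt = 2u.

Coefficient matrix A = [[-6, -5], [2, 0]].
Characteristic polynomial det(A - λI) = λ^2 + 6λ + 10 = 0.
Eigenvalues λ = -3 ± i (complex conjugate pair).
For λ=-3+i: an eigenvector is (1,-1) - i(2,-1) = (1 - 2i, -1 + i).
A real fundamental pair from Re and Im of e^((-3+i)t)v: X_1 = e^(-3t)(cos(t)·(1,-1) + sin(t)·(2,-1)), X_2 = e^(-3t)(sin(t)·(1,-1) - cos(t)·(2,-1)).
General solution: c_1X_1 + c_2X_2.

u(t) = 2c_1e^(-3t)sin(t) + c_1e^(-3t)cos(t) + c_2e^(-3t)sin(t) - 2c_2e^(-3t)cos(t), v(t) = -c_1e^(-3t)sin(t) - c_1e^(-3t)cos(t) - c_2e^(-3t)sin(t) + c_2e^(-3t)cos(t)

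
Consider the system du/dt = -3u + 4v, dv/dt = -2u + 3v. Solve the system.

Coefficient matrix A = [[-3, 4], [-2, 3]].
Characteristic polynomial det(A - λI) = λ^2 - 1 = 0.
Eigenvalues λ = 1, -1.
For λ=1: (A-λI) row 1 is [-4, 4], so an eigenvector is (1, 1).
For λ=-1: (A-λI) row 1 is [-2, 4], so an eigenvector is (-2, -1).
General solution: K_1e^(t)(1,1) + K_2e^(-t)(-2,-1).

u(t) = K_1e^(t) - 2K_2e^(-t), v(t) = K_1e^(t) - K_2e^(-t)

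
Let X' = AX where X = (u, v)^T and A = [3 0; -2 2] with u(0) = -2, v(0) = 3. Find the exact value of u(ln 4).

A = [[3,0],[-2,2]]; eigenvalues λ = 2, 3.
Eigenvectors: (0,1) for λ=2, (-1,2) for λ=3.
From the initial condition, c_1 = -1, c_2 = 2.
u(ln 4) = (-1)(4^2)(0) + (2)(4^3)(-1) = -128.

-128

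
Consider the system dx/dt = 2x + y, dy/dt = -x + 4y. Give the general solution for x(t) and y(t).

Coefficient matrix A = [[2, 1], [-1, 4]].
Characteristic polynomial det(A - λI) = λ^2 - 6λ + 9 = 0.
Single eigenvalue λ = 3 with algebraic multiplicity 2.
Eigenvector v = (1,1); generalized eigenvector w with (A-λI)w=v is (2,3).
General solution: e^(3t)[C_1·v + C_2·(t·v + w)].

x(t) = C_1e^(3t) + C_2te^(3t) + 2C_2e^(3t), y(t) = C_1e^(3t) + C_2te^(3t) + 3C_2e^(3t)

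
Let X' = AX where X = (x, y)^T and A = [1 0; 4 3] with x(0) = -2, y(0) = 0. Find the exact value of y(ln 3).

A = [[1,0],[4,3]]; eigenvalues λ = 3, 1.
Eigenvectors: (0,1) for λ=3, (1,-2) for λ=1.
From the initial condition, c_1 = -4, c_2 = -2.
y(ln 3) = (-4)(3^3)(1) + (-2)(3^1)(-2) = -96.

-96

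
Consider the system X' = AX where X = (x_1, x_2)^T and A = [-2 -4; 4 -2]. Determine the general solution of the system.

x_1(t) = -c_1e^(-2t)sin(4t) + c_2e^(-2t)cos(4t), x_2(t) = c_1e^(-2t)cos(4t) + c_2e^(-2t)sin(4t)

Coefficient matrix A = [[-2, -4], [4, -2]].
Characteristic polynomial det(A - λI) = λ^2 + 4λ + 20 = 0.
Eigenvalues λ = -2 ± 4i (complex conjugate pair).
For λ=-2+4i: an eigenvector is (0,1) - i(-1,0) = (0 + i, 1).
A real fundamental pair from Re and Im of e^((-2+4i)t)v: X_1 = e^(-2t)(cos(4t)·(0,1) + sin(4t)·(-1,0)), X_2 = e^(-2t)(sin(4t)·(0,1) - cos(4t)·(-1,0)).
General solution: c_1X_1 + c_2X_2.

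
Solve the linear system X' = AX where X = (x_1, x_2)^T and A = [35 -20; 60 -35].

x_1(t) = -c_1e^(-5t) + 2c_2e^(5t), x_2(t) = -2c_1e^(-5t) + 3c_2e^(5t)

Coefficient matrix A = [[35, -20], [60, -35]].
Characteristic polynomial det(A - λI) = λ^2 - 25 = 0.
Eigenvalues λ = -5, 5.
For λ=-5: (A-λI) row 1 is [40, -20], so an eigenvector is (-1, -2).
For λ=5: (A-λI) row 1 is [30, -20], so an eigenvector is (2, 3).
General solution: c_1e^(-5t)(-1,-2) + c_2e^(5t)(2,3).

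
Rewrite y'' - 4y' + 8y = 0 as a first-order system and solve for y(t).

y(t) = c_1e^(2t)cos(2t) + c_2e^(2t)sin(2t)

Let x_1 = y, x_2 = y'. Then x_1' = x_2 and x_2' = -8x_1 + 4x_2.
A = [[0,1],[-8,4]]; det(A-λI) = λ^2 - 4λ + 8.
Eigenvalues λ = 2 ± 2i.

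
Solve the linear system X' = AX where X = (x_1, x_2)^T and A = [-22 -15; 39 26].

x_1(t) = 2C_1e^(2t)sin(3t) + C_1e^(2t)cos(3t) + C_2e^(2t)sin(3t) - 2C_2e^(2t)cos(3t), x_2(t) = -3C_1e^(2t)sin(3t) - 2C_1e^(2t)cos(3t) - 2C_2e^(2t)sin(3t) + 3C_2e^(2t)cos(3t)

Coefficient matrix A = [[-22, -15], [39, 26]].
Characteristic polynomial det(A - λI) = λ^2 - 4λ + 13 = 0.
Eigenvalues λ = 2 ± 3i (complex conjugate pair).
For λ=2+3i: an eigenvector is (1,-2) - i(2,-3) = (1 - 2i, -2 + 3i).
A real fundamental pair from Re and Im of e^((2+3i)t)v: X_1 = e^(2t)(cos(3t)·(1,-2) + sin(3t)·(2,-3)), X_2 = e^(2t)(sin(3t)·(1,-2) - cos(3t)·(2,-3)).
General solution: C_1X_1 + C_2X_2.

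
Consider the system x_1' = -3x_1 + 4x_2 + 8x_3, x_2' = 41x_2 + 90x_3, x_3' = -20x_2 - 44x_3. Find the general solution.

x_1(t) = K_1e^(t) + K_2e^(-3t), x_2(t) = 9K_1e^(t) - 2K_3e^(-4t), x_3(t) = -4K_1e^(t) + K_3e^(-4t)

Coefficient matrix A = [[-3, 4, 8], [0, 41, 90], [0, -20, -44]].
det(A - λI) = 0 gives eigenvalues λ = 1, -3, -4.
For λ=1: eigenvector (1,9,-4).
For λ=-3: eigenvector (1,0,0).
For λ=-4: eigenvector (0,-2,1).
General solution: K_1e^(t)(1,9,-4) + K_2e^(-3t)(1,0,0) + K_3e^(-4t)(0,-2,1).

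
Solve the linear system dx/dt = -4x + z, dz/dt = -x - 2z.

x(t) = -c_1e^(-3t) - c_2te^(-3t) - 2c_2e^(-3t), z(t) = -c_1e^(-3t) - c_2te^(-3t) - 3c_2e^(-3t)

Coefficient matrix A = [[-4, 1], [-1, -2]].
Characteristic polynomial det(A - λI) = λ^2 + 6λ + 9 = 0.
Single eigenvalue λ = -3 with algebraic multiplicity 2.
Eigenvector v = (-1,-1); generalized eigenvector w with (A-λI)w=v is (-2,-3).
General solution: e^(-3t)[c_1·v + c_2·(t·v + w)].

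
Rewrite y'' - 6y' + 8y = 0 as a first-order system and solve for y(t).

Let x_1 = y, x_2 = y'. Then x_1' = x_2 and x_2' = -8x_1 + 6x_2.
A = [[0,1],[-8,6]]; det(A-λI) = λ^2 - 6λ + 8.
Eigenvalues λ = 2, 4 with eigenvectors (1,2), (1,4).

y(t) = c_1e^(2t) + c_2e^(4t)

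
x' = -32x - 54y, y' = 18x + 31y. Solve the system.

x(t) = -3C_1e^(4t) - 2C_2e^(-5t), y(t) = 2C_1e^(4t) + C_2e^(-5t)

Coefficient matrix A = [[-32, -54], [18, 31]].
Characteristic polynomial det(A - λI) = λ^2 + λ - 20 = 0.
Eigenvalues λ = 4, -5.
For λ=4: (A-λI) row 1 is [-36, -54], so an eigenvector is (-3, 2).
For λ=-5: (A-λI) row 1 is [-27, -54], so an eigenvector is (-2, 1).
General solution: C_1e^(4t)(-3,2) + C_2e^(-5t)(-2,1).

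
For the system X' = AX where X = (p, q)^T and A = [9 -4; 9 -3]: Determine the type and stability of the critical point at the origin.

A = [[9,-4],[9,-3]]; det(A-λI) = λ^2 - 6λ + 9.
repeated λ = 3 with a single eigenvector.

unstable improper node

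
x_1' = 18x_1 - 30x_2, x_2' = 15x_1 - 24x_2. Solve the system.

Coefficient matrix A = [[18, -30], [15, -24]].
Characteristic polynomial det(A - λI) = λ^2 + 6λ + 18 = 0.
Eigenvalues λ = -3 ± 3i (complex conjugate pair).
For λ=-3+3i: an eigenvector is (1,1) - i(-3,-2) = (1 + 3i, 1 + 2i).
A real fundamental pair from Re and Im of e^((-3+3i)t)v: X_1 = e^(-3t)(cos(3t)·(1,1) + sin(3t)·(-3,-2)), X_2 = e^(-3t)(sin(3t)·(1,1) - cos(3t)·(-3,-2)).
General solution: c_1X_1 + c_2X_2.

x_1(t) = -3c_1e^(-3t)sin(3t) + c_1e^(-3t)cos(3t) + c_2e^(-3t)sin(3t) + 3c_2e^(-3t)cos(3t), x_2(t) = -2c_1e^(-3t)sin(3t) + c_1e^(-3t)cos(3t) + c_2e^(-3t)sin(3t) + 2c_2e^(-3t)cos(3t)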